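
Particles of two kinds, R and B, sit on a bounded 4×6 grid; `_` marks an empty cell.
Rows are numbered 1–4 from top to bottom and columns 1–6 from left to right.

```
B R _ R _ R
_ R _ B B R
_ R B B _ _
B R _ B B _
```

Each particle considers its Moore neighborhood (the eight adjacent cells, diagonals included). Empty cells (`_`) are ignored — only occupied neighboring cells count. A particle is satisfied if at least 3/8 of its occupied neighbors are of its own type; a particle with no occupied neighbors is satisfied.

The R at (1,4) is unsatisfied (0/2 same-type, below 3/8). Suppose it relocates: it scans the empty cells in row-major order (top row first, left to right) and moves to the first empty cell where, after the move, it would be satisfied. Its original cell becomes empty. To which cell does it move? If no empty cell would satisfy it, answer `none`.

Vacating (1,4). Empty cells in order:
  (1,3): 2/3 same-type → satisfied — stop here.

(1,3)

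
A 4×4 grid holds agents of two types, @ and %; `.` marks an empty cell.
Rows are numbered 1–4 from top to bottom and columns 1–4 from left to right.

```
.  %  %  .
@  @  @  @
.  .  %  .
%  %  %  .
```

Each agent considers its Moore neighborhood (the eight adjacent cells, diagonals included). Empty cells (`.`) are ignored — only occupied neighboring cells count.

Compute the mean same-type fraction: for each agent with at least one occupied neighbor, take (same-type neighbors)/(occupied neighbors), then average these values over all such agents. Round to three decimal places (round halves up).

0.553

Row 1: (1,2)% 1/4 · (1,3)% 1/4
Row 2: (2,1)@ 1/2 · (2,2)@ 2/5 · (2,3)@ 2/5 · (2,4)@ 1/3
Row 3: (3,3)% 2/5
Row 4: (4,1)% 1/1 · (4,2)% 3/3 · (4,3)% 2/2
Sum over 10 agents: 1/4 + 1/4 + 1/2 + 2/5 + 2/5 + 1/3 + 2/5 + 1/1 + 3/3 + 2/2 = 83/15; mean = 83/15 ÷ 10 = 83/150 = 0.553333… → 0.553.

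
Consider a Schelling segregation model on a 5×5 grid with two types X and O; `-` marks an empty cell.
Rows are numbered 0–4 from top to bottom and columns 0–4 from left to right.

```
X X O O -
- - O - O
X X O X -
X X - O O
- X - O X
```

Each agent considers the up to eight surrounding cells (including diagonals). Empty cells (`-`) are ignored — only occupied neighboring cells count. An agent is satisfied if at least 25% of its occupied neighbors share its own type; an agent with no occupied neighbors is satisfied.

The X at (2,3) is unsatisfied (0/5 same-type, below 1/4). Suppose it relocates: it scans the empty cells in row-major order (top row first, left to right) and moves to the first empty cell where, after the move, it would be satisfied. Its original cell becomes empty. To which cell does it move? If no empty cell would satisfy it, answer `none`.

(1,0)

Vacating (2,3). Empty cells in order:
  (0,4): 0/2 same-type → still unsatisfied.
  (1,0): 4/4 same-type → satisfied — stop here.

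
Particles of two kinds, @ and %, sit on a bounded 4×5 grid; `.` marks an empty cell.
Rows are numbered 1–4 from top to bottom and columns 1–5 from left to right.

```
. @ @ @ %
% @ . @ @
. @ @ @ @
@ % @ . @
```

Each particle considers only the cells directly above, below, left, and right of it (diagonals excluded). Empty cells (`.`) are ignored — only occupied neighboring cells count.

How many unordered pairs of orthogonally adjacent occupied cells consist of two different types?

Scan each occupied cell's neighbors to the right and below so each pair is counted once.
From row 1: 2 unlike of 6 pairs (running 2/6).
From row 2: 1 unlike of 5 pairs (running 3/11).
From row 3: 1 unlike of 6 pairs (running 4/17).
From row 4: 2 unlike of 2 pairs (running 6/19).
Total adjacent occupied pairs: 19; unlike-type pairs: 6.

6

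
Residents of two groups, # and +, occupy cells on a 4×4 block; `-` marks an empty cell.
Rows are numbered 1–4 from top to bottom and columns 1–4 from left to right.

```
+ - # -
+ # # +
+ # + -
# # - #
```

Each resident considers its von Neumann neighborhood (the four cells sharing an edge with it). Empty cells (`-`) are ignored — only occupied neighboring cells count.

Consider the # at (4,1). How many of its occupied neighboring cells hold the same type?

1

Occupied neighbors of (4,1): (3,1)=+, (4,2)=#.
Same type (#): 1 of 2.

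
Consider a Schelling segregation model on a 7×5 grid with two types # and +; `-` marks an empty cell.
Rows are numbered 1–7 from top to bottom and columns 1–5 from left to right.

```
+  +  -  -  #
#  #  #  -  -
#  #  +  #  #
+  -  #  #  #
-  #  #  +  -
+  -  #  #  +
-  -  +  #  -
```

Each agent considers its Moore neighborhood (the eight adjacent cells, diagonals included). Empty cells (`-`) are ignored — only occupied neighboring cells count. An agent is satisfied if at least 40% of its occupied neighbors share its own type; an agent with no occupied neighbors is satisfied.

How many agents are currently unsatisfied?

(1,1)+ 1/3 ✗
(1,2)+ 1/4 ✗
(1,5)# 0/0 ✓
(2,1)# 3/5 ✓
(2,2)# 4/7 ✓
(2,3)# 3/5 ✓
(3,1)# 3/4 ✓
(3,2)# 5/7 ✓
(3,3)+ 0/6 ✗
(3,4)# 5/6 ✓
(3,5)# 3/3 ✓
(4,1)+ 0/3 ✗
(4,3)# 5/7 ✓
(4,4)# 5/7 ✓
(4,5)# 3/4 ✓
(5,2)# 3/5 ✓
(5,3)# 5/6 ✓
(5,4)+ 1/7 ✗
(6,1)+ 0/1 ✗
(6,3)# 4/6 ✓
(6,4)# 3/6 ✓
(6,5)+ 1/3 ✗
(7,3)+ 0/3 ✗
(7,4)# 2/4 ✓
Unsatisfied: (1,1), (1,2), (3,3), (4,1), (5,4), (6,1), (6,5), (7,3) — 8 in total.

8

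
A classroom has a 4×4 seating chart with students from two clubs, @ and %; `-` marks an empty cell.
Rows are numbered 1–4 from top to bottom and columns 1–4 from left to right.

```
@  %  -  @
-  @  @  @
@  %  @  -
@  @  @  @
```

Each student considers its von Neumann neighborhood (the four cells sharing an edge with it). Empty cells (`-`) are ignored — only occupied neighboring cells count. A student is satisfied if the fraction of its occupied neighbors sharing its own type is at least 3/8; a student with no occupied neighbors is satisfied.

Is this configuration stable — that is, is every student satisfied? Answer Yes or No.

No

Row 1: (1,1)@ 0/1 unhappy · (1,2)% 0/2 unhappy · (1,4)@ 1/1 ok
Row 2: (2,2)@ 1/3 unhappy · (2,3)@ 3/3 ok · (2,4)@ 2/2 ok
Row 3: (3,1)@ 1/2 ok · (3,2)% 0/4 unhappy · (3,3)@ 2/3 ok
Row 4: (4,1)@ 2/2 ok · (4,2)@ 2/3 ok · (4,3)@ 3/3 ok · (4,4)@ 1/1 ok
For instance (1,1) has only 0/1 same-type neighbors, below 3/8.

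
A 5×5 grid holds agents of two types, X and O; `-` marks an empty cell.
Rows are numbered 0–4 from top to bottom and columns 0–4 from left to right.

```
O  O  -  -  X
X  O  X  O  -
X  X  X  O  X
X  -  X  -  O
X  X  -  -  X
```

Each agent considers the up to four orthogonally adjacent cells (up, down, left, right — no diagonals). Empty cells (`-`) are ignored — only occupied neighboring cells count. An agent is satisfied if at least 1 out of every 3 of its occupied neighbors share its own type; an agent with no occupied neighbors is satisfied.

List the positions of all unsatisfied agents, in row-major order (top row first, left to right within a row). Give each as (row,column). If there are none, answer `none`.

(1,1), (2,4), (3,4), (4,4)

(0,0)O 1/2 ok
(0,1)O 2/2 ok
(0,4)X 0/0 ok
(1,0)X 1/3 ok
(1,1)O 1/4 unhappy
(1,2)X 1/3 ok
(1,3)O 1/2 ok
(2,0)X 3/3 ok
(2,1)X 2/3 ok
(2,2)X 3/4 ok
(2,3)O 1/3 ok
(2,4)X 0/2 unhappy
(3,0)X 2/2 ok
(3,2)X 1/1 ok
(3,4)O 0/2 unhappy
(4,0)X 2/2 ok
(4,1)X 1/1 ok
(4,4)X 0/1 unhappy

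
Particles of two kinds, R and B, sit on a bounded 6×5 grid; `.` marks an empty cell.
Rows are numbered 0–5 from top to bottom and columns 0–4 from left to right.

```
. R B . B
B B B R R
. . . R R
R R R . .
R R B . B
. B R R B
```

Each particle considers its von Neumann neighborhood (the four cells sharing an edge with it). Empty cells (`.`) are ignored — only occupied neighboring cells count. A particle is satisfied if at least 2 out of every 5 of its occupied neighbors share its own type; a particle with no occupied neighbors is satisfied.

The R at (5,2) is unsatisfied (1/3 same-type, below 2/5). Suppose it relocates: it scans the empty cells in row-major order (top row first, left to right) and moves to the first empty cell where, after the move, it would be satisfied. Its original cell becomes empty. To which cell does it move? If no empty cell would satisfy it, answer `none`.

Vacating (5,2). Empty cells in order:
  (0,0): 1/2 same-type → satisfied — stop here.

(0,0)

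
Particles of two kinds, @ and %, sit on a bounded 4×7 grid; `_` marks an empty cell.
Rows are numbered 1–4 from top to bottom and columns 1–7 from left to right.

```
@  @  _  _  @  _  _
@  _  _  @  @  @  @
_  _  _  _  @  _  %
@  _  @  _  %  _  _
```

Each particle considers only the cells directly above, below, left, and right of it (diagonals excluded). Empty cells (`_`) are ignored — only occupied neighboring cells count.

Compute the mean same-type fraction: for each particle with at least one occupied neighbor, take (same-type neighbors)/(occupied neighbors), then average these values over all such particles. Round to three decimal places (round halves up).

0.727

(1,1)@ 2/2
(1,2)@ 1/1
(1,5)@ 1/1
(2,1)@ 1/1
(2,4)@ 1/1
(2,5)@ 4/4
(2,6)@ 2/2
(2,7)@ 1/2
(3,5)@ 1/2
(3,7)% 0/1
(4,1)@ — no occupied neighbors
(4,3)@ — no occupied neighbors
(4,5)% 0/1
Sum over 11 particles: 2/2 + 1/1 + 1/1 + 1/1 + 1/1 + 4/4 + 2/2 + 1/2 + 1/2 + 0/1 + 0/1 = 8; mean = 8 ÷ 11 = 8/11 = 0.727272… → 0.727.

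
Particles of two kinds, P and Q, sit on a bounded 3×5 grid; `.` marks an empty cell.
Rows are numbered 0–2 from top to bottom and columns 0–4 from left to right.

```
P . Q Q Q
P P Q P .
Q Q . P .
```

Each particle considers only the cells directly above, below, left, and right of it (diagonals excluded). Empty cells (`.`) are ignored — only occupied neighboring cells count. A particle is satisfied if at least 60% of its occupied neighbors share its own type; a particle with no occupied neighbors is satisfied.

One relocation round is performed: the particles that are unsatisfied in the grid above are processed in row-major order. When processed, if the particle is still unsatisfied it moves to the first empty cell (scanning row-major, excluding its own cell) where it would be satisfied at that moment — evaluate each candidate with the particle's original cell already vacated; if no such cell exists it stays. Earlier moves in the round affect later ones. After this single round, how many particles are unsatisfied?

2

Initially unsatisfied (in order): (1,1), (1,2), (1,3), (2,0), (2,1).
  (1,1) → (2,4).
  (1,2): no empty cell satisfies it; stays.
  (1,3): no empty cell satisfies it; stays.
  (2,0) → (1,1).
  (2,1): now satisfied by earlier moves; stays.
Resulting grid:
P . Q Q Q
P Q Q P .
. Q . P P
Unsatisfied now: (1,0), (1,3).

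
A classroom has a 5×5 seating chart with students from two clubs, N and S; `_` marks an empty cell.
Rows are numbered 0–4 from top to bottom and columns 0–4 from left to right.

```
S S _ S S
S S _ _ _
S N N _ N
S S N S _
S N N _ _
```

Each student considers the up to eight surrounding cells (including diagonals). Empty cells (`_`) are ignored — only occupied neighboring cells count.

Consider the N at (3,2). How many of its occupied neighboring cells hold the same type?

Occupied neighbors of (3,2): (2,1)=N, (2,2)=N, (3,1)=S, (3,3)=S, (4,1)=N, (4,2)=N.
Same type (N): 4 of 6.

4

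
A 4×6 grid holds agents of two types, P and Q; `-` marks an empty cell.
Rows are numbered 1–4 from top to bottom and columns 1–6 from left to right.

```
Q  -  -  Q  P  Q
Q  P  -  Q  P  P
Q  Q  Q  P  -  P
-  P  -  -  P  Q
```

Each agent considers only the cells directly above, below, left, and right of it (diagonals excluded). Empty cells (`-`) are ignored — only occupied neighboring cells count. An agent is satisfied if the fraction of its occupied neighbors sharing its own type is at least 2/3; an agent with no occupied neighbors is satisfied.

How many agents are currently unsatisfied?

(1,1)Q 1/1 ok
(1,4)Q 1/2 unhappy
(1,5)P 1/3 unhappy
(1,6)Q 0/2 unhappy
(2,1)Q 2/3 ok
(2,2)P 0/2 unhappy
(2,4)Q 1/3 unhappy
(2,5)P 2/3 ok
(2,6)P 2/3 ok
(3,1)Q 2/2 ok
(3,2)Q 2/4 unhappy
(3,3)Q 1/2 unhappy
(3,4)P 0/2 unhappy
(3,6)P 1/2 unhappy
(4,2)P 0/1 unhappy
(4,5)P 0/1 unhappy
(4,6)Q 0/2 unhappy
Unsatisfied: (1,4), (1,5), (1,6), (2,2), (2,4), (3,2), (3,3), (3,4), (3,6), (4,2), (4,5), (4,6) — 12 in total.

12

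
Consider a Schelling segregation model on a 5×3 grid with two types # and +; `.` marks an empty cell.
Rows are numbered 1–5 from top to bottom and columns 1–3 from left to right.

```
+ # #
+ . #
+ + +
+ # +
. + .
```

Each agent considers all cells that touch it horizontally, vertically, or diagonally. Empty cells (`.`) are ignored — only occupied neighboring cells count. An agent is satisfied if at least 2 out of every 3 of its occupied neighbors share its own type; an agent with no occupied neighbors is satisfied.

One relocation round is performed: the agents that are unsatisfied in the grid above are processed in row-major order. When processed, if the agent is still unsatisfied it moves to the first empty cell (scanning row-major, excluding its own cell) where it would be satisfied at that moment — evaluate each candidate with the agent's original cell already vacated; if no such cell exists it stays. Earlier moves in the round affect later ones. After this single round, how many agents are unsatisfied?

1

Initially unsatisfied (in order): (1,1), (1,2), (2,3), (3,3), (4,2).
  (1,1) → (5,1).
  (1,2): now satisfied by earlier moves; stays.
  (2,3): no empty cell satisfies it; stays.
  (3,3) → (5,3).
  (4,2): no empty cell satisfies it; stays.
Resulting grid:
. # #
+ . #
+ + .
+ # +
+ + +
Unsatisfied now: (4,2).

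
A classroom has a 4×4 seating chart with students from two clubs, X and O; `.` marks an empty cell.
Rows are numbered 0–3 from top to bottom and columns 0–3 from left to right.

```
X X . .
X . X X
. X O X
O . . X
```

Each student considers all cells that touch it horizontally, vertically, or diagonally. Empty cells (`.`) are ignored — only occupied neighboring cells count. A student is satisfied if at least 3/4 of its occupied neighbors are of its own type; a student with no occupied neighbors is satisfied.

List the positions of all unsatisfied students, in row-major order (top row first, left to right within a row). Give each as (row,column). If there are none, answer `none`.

Row 0: (0,0)X 2/2 ok · (0,1)X 3/3 ok
Row 1: (1,0)X 3/3 ok · (1,2)X 4/5 ok · (1,3)X 2/3 unhappy
Row 2: (2,1)X 2/4 unhappy · (2,2)O 0/5 unhappy · (2,3)X 3/4 ok
Row 3: (3,0)O 0/1 unhappy · (3,3)X 1/2 unhappy

(1,3), (2,1), (2,2), (3,0), (3,3)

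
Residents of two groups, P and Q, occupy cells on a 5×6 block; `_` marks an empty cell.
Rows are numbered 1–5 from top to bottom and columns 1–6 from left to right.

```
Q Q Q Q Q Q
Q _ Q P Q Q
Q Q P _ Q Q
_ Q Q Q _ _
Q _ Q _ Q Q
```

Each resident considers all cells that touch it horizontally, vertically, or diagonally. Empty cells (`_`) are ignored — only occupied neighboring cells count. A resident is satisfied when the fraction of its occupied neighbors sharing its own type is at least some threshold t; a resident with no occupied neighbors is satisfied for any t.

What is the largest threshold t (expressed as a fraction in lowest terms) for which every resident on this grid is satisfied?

Row 1: (1,1)Q 2/2 · (1,2)Q 4/4 · (1,3)Q 3/4 · (1,4)Q 4/5 · (1,5)Q 4/5 · (1,6)Q 3/3
Row 2: (2,1)Q 4/4 · (2,3)Q 4/6 · (2,4)P 1/7 · (2,5)Q 6/7 · (2,6)Q 5/5
Row 3: (3,1)Q 3/3 · (3,2)Q 5/6 · (3,3)P 1/6 · (3,5)Q 4/5 · (3,6)Q 3/3
Row 4: (4,2)Q 5/6 · (4,3)Q 4/5 · (4,4)Q 4/5
Row 5: (5,1)Q 1/1 · (5,3)Q 3/3 · (5,5)Q 2/2 · (5,6)Q 1/1
The smallest same-type fraction is 1/7 at (2,4), which reduces to 1/7. Any threshold above that leaves this resident unsatisfied.

1/7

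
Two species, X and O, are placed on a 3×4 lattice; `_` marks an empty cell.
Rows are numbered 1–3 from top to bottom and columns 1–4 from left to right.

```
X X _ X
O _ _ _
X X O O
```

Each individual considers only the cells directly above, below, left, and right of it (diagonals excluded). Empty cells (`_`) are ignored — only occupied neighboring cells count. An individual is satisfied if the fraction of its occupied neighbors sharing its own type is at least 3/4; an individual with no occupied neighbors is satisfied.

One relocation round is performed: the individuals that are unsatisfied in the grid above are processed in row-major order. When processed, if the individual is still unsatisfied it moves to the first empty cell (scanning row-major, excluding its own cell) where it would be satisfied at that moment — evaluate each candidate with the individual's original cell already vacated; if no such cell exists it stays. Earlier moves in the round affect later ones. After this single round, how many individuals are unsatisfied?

4

Initially unsatisfied (in order): (1,1), (2,1), (3,1), (3,2), (3,3).
  (1,1) → (1,3).
  (2,1): no empty cell satisfies it; stays.
  (3,1): no empty cell satisfies it; stays.
  (3,2): no empty cell satisfies it; stays.
  (3,3): no empty cell satisfies it; stays.
Resulting grid:
_ X X X
O _ _ _
X X O O
Unsatisfied now: (2,1), (3,1), (3,2), (3,3).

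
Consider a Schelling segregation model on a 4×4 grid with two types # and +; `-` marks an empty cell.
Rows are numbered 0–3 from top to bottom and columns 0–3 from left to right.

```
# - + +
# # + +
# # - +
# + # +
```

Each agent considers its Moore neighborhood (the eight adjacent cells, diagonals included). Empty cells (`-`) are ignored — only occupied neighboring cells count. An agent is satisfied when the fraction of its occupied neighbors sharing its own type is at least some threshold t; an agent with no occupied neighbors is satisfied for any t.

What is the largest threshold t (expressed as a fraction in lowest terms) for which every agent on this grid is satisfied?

Row 0: (0,0)# 2/2 · (0,2)+ 3/4 · (0,3)+ 3/3
Row 1: (1,0)# 4/4 · (1,1)# 4/6 · (1,2)+ 4/6 · (1,3)+ 4/4
Row 2: (2,0)# 4/5 · (2,1)# 5/7 · (2,3)+ 3/4
Row 3: (3,0)# 2/3 · (3,1)+ 0/4 · (3,2)# 1/4 · (3,3)+ 1/2
The smallest same-type fraction is 0/4 at (3,1), which reduces to 0/1. Any threshold above that leaves this agent unsatisfied.

0/1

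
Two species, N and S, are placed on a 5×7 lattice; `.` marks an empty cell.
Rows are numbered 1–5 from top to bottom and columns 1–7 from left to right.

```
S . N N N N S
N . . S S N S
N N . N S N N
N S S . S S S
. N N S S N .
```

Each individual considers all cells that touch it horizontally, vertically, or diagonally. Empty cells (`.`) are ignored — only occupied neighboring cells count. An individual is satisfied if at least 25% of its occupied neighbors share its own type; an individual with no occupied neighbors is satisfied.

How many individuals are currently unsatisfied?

5

Row 1: (1,1)S 0/1 unhappy · (1,3)N 1/2 ok · (1,4)N 2/4 ok · (1,5)N 3/5 ok · (1,6)N 2/5 ok · (1,7)S 1/3 ok
Row 2: (2,1)N 2/3 ok · (2,4)S 2/6 ok · (2,5)S 2/8 ok · (2,6)N 4/8 ok · (2,7)S 1/5 unhappy
Row 3: (3,1)N 3/4 ok · (3,2)N 3/5 ok · (3,4)N 0/5 unhappy · (3,5)S 4/7 ok · (3,6)N 2/8 ok · (3,7)N 2/5 ok
Row 4: (4,1)N 3/4 ok · (4,2)S 1/6 unhappy · (4,3)S 2/6 ok · (4,5)S 4/7 ok · (4,6)S 4/7 ok · (4,7)S 1/4 ok
Row 5: (5,2)N 2/4 ok · (5,3)N 1/4 ok · (5,4)S 3/4 ok · (5,5)S 3/4 ok · (5,6)N 0/4 unhappy
Unsatisfied: (1,1), (2,7), (3,4), (4,2), (5,6) — 5 in total.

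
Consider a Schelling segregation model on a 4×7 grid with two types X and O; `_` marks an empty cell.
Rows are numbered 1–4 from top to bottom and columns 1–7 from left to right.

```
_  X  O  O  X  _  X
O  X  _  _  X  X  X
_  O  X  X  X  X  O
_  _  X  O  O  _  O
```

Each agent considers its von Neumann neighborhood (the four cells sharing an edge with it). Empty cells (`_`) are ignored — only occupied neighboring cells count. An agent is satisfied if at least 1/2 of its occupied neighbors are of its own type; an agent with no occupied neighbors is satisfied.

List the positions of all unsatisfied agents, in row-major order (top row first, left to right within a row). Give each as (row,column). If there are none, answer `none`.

Row 1: (1,2)X 1/2 ✓ · (1,3)O 1/2 ✓ · (1,4)O 1/2 ✓ · (1,5)X 1/2 ✓ · (1,7)X 1/1 ✓
Row 2: (2,1)O 0/1 ✗ · (2,2)X 1/3 ✗ · (2,5)X 3/3 ✓ · (2,6)X 3/3 ✓ · (2,7)X 2/3 ✓
Row 3: (3,2)O 0/2 ✗ · (3,3)X 2/3 ✓ · (3,4)X 2/3 ✓ · (3,5)X 3/4 ✓ · (3,6)X 2/3 ✓ · (3,7)O 1/3 ✗
Row 4: (4,3)X 1/2 ✓ · (4,4)O 1/3 ✗ · (4,5)O 1/2 ✓ · (4,7)O 1/1 ✓

(2,1), (2,2), (3,2), (3,7), (4,4)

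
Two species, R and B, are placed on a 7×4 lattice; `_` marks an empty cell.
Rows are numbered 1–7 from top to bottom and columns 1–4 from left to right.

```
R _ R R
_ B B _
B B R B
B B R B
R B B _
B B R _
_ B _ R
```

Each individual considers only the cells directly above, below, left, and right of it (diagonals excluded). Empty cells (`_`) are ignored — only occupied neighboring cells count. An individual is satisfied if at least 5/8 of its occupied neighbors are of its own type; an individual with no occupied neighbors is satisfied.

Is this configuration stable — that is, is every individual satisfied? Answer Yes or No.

Row 1: (1,1)R 0/0 ✓ · (1,3)R 1/2 ✗ · (1,4)R 1/1 ✓
Row 2: (2,2)B 2/2 ✓ · (2,3)B 1/3 ✗
Row 3: (3,1)B 2/2 ✓ · (3,2)B 3/4 ✓ · (3,3)R 1/4 ✗ · (3,4)B 1/2 ✗
Row 4: (4,1)B 2/3 ✓ · (4,2)B 3/4 ✓ · (4,3)R 1/4 ✗ · (4,4)B 1/2 ✗
Row 5: (5,1)R 0/3 ✗ · (5,2)B 3/4 ✓ · (5,3)B 1/3 ✗
Row 6: (6,1)B 1/2 ✗ · (6,2)B 3/4 ✓ · (6,3)R 0/2 ✗
Row 7: (7,2)B 1/1 ✓ · (7,4)R 0/0 ✓
For instance (1,3) has only 1/2 same-type neighbors, below 5/8.

No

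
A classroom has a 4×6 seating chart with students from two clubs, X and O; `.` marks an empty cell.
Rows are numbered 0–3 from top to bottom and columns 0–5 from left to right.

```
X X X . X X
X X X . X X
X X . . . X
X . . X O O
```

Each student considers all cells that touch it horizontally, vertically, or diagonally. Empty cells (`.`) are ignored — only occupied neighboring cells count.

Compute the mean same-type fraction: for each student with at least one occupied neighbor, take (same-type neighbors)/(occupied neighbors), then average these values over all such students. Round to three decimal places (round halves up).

0.843

Row 0: (0,0)X 3/3 · (0,1)X 5/5 · (0,2)X 3/3 · (0,4)X 3/3 · (0,5)X 3/3
Row 1: (1,0)X 5/5 · (1,1)X 7/7 · (1,2)X 4/4 · (1,4)X 4/4 · (1,5)X 4/4
Row 2: (2,0)X 4/4 · (2,1)X 5/5 · (2,5)X 2/4
Row 3: (3,0)X 2/2 · (3,3)X 0/1 · (3,4)O 1/3 · (3,5)O 1/2
Sum over 17 students: 3/3 + 5/5 + 3/3 + 3/3 + 3/3 + 5/5 + 7/7 + 4/4 + 4/4 + 4/4 + 4/4 + 5/5 + 2/4 + 2/2 + 0/1 + 1/3 + 1/2 = 43/3; mean = 43/3 ÷ 17 = 43/51 = 0.843137… → 0.843.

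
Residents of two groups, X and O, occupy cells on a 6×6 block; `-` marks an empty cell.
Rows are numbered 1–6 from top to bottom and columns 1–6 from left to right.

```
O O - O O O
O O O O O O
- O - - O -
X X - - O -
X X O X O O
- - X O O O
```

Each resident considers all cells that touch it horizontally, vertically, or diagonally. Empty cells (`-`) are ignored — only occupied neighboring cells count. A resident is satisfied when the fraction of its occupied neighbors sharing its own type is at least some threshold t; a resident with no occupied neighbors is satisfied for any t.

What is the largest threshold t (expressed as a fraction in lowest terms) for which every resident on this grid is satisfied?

1/6

(1,1)O 3/3
(1,2)O 4/4
(1,4)O 4/4
(1,5)O 5/5
(1,6)O 3/3
(2,1)O 4/4
(2,2)O 5/5
(2,3)O 5/5
(2,4)O 5/5
(2,5)O 6/6
(2,6)O 4/4
(3,2)O 3/5
(3,5)O 4/4
(4,1)X 3/4
(4,2)X 3/5
(4,5)O 3/4
(5,1)X 3/3
(5,2)X 4/5
(5,3)O 1/5
(5,4)X 1/6
(5,5)O 5/6
(5,6)O 4/4
(6,3)X 2/4
(6,4)O 3/5
(6,5)O 4/5
(6,6)O 3/3
The smallest same-type fraction is 1/6 at (5,4), which reduces to 1/6. Any threshold above that leaves this resident unsatisfied.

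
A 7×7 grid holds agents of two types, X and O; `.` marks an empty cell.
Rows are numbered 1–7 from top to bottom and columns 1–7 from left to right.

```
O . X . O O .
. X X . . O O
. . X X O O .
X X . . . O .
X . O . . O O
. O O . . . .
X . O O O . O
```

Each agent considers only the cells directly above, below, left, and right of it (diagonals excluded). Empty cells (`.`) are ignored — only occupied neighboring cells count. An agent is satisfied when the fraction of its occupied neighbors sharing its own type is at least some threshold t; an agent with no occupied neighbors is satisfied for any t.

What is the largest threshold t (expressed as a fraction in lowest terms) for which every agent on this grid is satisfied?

1/2

Row 1: (1,1)O — no occupied neighbors · (1,3)X 1/1 · (1,5)O 1/1 · (1,6)O 2/2
Row 2: (2,2)X 1/1 · (2,3)X 3/3 · (2,6)O 3/3 · (2,7)O 1/1
Row 3: (3,3)X 2/2 · (3,4)X 1/2 · (3,5)O 1/2 · (3,6)O 3/3
Row 4: (4,1)X 2/2 · (4,2)X 1/1 · (4,6)O 2/2
Row 5: (5,1)X 1/1 · (5,3)O 1/1 · (5,6)O 2/2 · (5,7)O 1/1
Row 6: (6,2)O 1/1 · (6,3)O 3/3
Row 7: (7,1)X — no occupied neighbors · (7,3)O 2/2 · (7,4)O 2/2 · (7,5)O 1/1 · (7,7)O — no occupied neighbors
The smallest same-type fraction is 1/2 at (3,4), which reduces to 1/2. Any threshold above that leaves this agent unsatisfied.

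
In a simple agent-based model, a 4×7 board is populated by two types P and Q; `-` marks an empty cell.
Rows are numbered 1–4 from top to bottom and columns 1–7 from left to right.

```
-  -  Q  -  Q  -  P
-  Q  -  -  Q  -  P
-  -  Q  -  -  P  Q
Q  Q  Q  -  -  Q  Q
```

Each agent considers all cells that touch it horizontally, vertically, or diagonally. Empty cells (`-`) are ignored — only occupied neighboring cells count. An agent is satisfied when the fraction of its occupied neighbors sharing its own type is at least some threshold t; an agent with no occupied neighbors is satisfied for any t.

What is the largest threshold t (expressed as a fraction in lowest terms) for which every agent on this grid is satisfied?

1/5

Row 1: (1,3)Q 1/1 · (1,5)Q 1/1 · (1,7)P 1/1
Row 2: (2,2)Q 2/2 · (2,5)Q 1/2 · (2,7)P 2/3
Row 3: (3,3)Q 3/3 · (3,6)P 1/5 · (3,7)Q 2/4
Row 4: (4,1)Q 1/1 · (4,2)Q 3/3 · (4,3)Q 2/2 · (4,6)Q 2/3 · (4,7)Q 2/3
The smallest same-type fraction is 1/5 at (3,6), which reduces to 1/5. Any threshold above that leaves this agent unsatisfied.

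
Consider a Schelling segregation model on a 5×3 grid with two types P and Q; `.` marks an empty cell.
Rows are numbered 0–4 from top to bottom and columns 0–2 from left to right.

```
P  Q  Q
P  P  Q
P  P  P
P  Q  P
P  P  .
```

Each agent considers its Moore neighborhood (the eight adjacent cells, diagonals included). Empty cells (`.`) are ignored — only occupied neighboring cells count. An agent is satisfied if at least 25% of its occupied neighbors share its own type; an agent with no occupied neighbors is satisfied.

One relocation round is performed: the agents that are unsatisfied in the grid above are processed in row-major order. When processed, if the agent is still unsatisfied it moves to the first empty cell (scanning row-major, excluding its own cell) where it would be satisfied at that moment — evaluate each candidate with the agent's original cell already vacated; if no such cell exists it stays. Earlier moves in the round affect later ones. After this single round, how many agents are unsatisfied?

1

Initially unsatisfied (in order): (3,1).
  (3,1): no empty cell satisfies it; stays.
Resulting grid:
P Q Q
P P Q
P P P
P Q P
P P .
Unsatisfied now: (3,1).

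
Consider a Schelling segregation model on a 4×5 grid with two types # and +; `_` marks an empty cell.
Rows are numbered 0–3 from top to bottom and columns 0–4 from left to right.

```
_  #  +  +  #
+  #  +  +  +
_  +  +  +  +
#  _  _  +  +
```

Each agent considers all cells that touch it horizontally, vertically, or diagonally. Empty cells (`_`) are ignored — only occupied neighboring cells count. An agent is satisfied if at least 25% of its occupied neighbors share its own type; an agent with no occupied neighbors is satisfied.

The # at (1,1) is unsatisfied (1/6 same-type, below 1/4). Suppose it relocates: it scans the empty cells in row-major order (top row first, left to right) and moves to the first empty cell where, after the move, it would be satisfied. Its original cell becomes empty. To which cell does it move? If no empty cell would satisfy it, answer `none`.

(0,0)

Vacating (1,1). Empty cells in order:
  (0,0): 1/2 same-type → satisfied — stop here.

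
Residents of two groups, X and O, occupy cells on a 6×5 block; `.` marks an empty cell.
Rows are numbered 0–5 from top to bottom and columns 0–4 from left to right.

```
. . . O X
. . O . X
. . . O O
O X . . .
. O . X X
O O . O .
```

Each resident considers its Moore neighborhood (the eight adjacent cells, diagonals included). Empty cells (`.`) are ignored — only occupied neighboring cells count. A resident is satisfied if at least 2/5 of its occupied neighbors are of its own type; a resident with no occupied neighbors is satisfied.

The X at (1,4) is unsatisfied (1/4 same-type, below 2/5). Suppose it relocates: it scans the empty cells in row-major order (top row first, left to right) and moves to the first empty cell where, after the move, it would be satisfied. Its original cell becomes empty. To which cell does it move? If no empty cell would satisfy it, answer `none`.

Vacating (1,4). Empty cells in order:
  (0,0): 0/0 same-type → satisfied — stop here.

(0,0)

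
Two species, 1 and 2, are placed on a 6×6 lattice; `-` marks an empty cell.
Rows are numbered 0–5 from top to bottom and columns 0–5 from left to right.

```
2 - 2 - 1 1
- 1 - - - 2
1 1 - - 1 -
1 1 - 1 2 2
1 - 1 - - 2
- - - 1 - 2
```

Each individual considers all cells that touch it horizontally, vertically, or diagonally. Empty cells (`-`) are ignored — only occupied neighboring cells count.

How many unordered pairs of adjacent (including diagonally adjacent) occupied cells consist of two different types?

8

Scan each occupied cell's neighbors to the right and below (and the two forward diagonals) so each pair is counted once.
From row 0: 4 unlike of 5 pairs (running 4/5).
From row 1: 1 unlike of 3 pairs (running 5/8).
From row 2: 2 unlike of 8 pairs (running 7/16).
From row 3: 1 unlike of 9 pairs (running 8/25).
From row 4: 0 unlike of 2 pairs (running 8/27).
Total adjacent occupied pairs: 27; unlike-type pairs: 8.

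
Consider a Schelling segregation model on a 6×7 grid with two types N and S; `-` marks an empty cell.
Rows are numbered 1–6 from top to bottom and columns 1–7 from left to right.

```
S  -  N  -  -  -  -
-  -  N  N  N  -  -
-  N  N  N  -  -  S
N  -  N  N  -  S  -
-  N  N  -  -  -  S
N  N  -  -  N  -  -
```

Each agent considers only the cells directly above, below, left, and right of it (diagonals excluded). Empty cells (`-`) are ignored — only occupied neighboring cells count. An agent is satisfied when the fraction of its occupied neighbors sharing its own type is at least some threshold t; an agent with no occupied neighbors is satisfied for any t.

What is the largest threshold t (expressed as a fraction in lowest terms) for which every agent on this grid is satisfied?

1/1

(1,1)S — no occupied neighbors
(1,3)N 1/1
(2,3)N 3/3
(2,4)N 3/3
(2,5)N 1/1
(3,2)N 1/1
(3,3)N 4/4
(3,4)N 3/3
(3,7)S — no occupied neighbors
(4,1)N — no occupied neighbors
(4,3)N 3/3
(4,4)N 2/2
(4,6)S — no occupied neighbors
(5,2)N 2/2
(5,3)N 2/2
(5,7)S — no occupied neighbors
(6,1)N 1/1
(6,2)N 2/2
(6,5)N — no occupied neighbors
The smallest same-type fraction is 1/1 at (1,3), which reduces to 1/1. Any threshold above that leaves this agent unsatisfied.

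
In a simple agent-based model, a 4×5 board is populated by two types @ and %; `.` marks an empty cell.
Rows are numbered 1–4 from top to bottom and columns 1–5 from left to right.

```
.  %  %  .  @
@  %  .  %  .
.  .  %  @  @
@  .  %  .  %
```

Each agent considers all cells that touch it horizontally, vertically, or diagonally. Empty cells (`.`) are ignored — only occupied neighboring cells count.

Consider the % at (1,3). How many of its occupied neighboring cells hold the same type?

Occupied neighbors of (1,3): (1,2)=%, (2,2)=%, (2,4)=%.
Same type (%): 3 of 3.

3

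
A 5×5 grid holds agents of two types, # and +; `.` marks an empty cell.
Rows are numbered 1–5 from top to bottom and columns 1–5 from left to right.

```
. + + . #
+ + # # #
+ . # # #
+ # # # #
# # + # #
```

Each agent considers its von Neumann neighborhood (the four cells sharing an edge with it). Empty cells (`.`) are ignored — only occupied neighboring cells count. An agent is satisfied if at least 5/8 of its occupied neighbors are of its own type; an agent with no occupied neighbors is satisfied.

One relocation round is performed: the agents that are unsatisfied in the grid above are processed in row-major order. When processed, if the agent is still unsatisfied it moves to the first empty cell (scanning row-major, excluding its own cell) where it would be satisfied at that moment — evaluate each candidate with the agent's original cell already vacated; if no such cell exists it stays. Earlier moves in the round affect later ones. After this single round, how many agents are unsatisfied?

Initially unsatisfied (in order): (1,3), (2,3), (4,1), (5,1), (5,3).
  (1,3) → (1,1).
  (2,3): now satisfied by earlier moves; stays.
  (4,1): no empty cell satisfies it; stays.
  (5,1) → (1,4).
  (5,3): no empty cell satisfies it; stays.
Resulting grid:
+ + . # #
+ + # # #
+ . # # #
+ # # # #
. # + # #
Unsatisfied now: (4,1), (5,2), (5,3).

3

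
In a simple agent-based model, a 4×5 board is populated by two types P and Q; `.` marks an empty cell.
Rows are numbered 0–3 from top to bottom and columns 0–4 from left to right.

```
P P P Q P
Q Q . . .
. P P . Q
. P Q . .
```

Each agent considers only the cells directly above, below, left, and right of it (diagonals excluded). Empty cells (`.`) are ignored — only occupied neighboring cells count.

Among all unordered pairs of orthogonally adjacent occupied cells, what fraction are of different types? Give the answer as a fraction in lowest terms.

Scan each occupied cell's neighbors to the right and below so each pair is counted once.
Row 0: P(0,0)–P(0,1)= P(0,0)–Q(1,0)≠ P(0,1)–P(0,2)= P(0,1)–Q(1,1)≠ P(0,2)–Q(0,3)≠ Q(0,3)–P(0,4)≠  → 4/6 unlike.
Row 1: Q(1,0)–Q(1,1)= Q(1,1)–P(2,1)≠  → 1/2 unlike.
Row 2: P(2,1)–P(2,2)= P(2,1)–P(3,1)= P(2,2)–Q(3,2)≠  → 1/3 unlike.
Row 3: P(3,1)–Q(3,2)≠  → 1/1 unlike.
Total adjacent occupied pairs: 12; unlike-type pairs: 7.
7/12 is already in lowest terms.

7/12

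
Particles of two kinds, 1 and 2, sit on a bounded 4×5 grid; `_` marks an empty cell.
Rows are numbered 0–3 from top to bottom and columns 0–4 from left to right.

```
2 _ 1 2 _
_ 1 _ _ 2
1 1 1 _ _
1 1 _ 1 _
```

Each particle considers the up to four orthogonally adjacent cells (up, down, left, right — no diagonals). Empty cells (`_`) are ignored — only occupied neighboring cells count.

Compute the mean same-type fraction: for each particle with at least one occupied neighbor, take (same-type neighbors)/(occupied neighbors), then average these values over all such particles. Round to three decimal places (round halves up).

(0,0)2 — no occupied neighbors
(0,2)1 0/1
(0,3)2 0/1
(1,1)1 1/1
(1,4)2 — no occupied neighbors
(2,0)1 2/2
(2,1)1 4/4
(2,2)1 1/1
(3,0)1 2/2
(3,1)1 2/2
(3,3)1 — no occupied neighbors
Sum over 8 particles: 0/1 + 0/1 + 1/1 + 2/2 + 4/4 + 1/1 + 2/2 + 2/2 = 6; mean = 6 ÷ 8 = 3/4 = 0.75 → 0.750.

0.750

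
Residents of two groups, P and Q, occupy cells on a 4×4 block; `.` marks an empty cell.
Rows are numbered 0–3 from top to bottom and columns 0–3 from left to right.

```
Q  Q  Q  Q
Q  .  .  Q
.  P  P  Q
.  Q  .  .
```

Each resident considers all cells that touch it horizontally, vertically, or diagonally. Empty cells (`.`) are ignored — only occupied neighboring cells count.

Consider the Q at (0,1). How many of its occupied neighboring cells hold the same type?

3

Occupied neighbors of (0,1): (0,0)=Q, (0,2)=Q, (1,0)=Q.
Same type (Q): 3 of 3.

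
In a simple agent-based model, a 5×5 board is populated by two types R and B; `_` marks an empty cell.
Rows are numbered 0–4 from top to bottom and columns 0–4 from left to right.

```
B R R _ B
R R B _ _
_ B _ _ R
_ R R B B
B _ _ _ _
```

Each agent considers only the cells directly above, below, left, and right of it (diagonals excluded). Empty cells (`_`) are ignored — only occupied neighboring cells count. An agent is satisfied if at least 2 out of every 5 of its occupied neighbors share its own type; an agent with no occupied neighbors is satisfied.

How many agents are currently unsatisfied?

4

(0,0)B 0/2 unhappy
(0,1)R 2/3 ok
(0,2)R 1/2 ok
(0,4)B 0/0 ok
(1,0)R 1/2 ok
(1,1)R 2/4 ok
(1,2)B 0/2 unhappy
(2,1)B 0/2 unhappy
(2,4)R 0/1 unhappy
(3,1)R 1/2 ok
(3,2)R 1/2 ok
(3,3)B 1/2 ok
(3,4)B 1/2 ok
(4,0)B 0/0 ok
Unsatisfied: (0,0), (1,2), (2,1), (2,4) — 4 in total.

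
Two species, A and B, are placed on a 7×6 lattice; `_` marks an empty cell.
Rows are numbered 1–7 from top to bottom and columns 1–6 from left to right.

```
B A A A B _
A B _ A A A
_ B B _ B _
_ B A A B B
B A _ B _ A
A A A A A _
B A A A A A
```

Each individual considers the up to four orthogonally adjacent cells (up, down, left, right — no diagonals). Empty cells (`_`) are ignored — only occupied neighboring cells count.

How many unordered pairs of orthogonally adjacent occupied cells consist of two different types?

18

Scan each occupied cell's neighbors to the right and below so each pair is counted once.
Row 1: B(1,1)–A(1,2)≠ B(1,1)–A(2,1)≠ A(1,2)–A(1,3)= A(1,2)–B(2,2)≠ A(1,3)–A(1,4)= A(1,4)–B(1,5)≠ A(1,4)–A(2,4)= B(1,5)–A(2,5)≠  → 5/8 unlike.
Row 2: A(2,1)–B(2,2)≠ B(2,2)–B(3,2)= A(2,4)–A(2,5)= A(2,5)–A(2,6)= A(2,5)–B(3,5)≠  → 2/5 unlike.
Row 3: B(3,2)–B(3,3)= B(3,2)–B(4,2)= B(3,3)–A(4,3)≠ B(3,5)–B(4,5)=  → 1/4 unlike.
Row 4: B(4,2)–A(4,3)≠ B(4,2)–A(5,2)≠ A(4,3)–A(4,4)= A(4,4)–B(4,5)≠ A(4,4)–B(5,4)≠ B(4,5)–B(4,6)= B(4,6)–A(5,6)≠  → 5/7 unlike.
Row 5: B(5,1)–A(5,2)≠ B(5,1)–A(6,1)≠ A(5,2)–A(6,2)= B(5,4)–A(6,4)≠  → 3/4 unlike.
Row 6: A(6,1)–A(6,2)= A(6,1)–B(7,1)≠ A(6,2)–A(6,3)= A(6,2)–A(7,2)= A(6,3)–A(6,4)= A(6,3)–A(7,3)= A(6,4)–A(6,5)= A(6,4)–A(7,4)= A(6,5)–A(7,5)=  → 1/9 unlike.
Row 7: B(7,1)–A(7,2)≠ A(7,2)–A(7,3)= A(7,3)–A(7,4)= A(7,4)–A(7,5)= A(7,5)–A(7,6)=  → 1/5 unlike.
Total adjacent occupied pairs: 42; unlike-type pairs: 18.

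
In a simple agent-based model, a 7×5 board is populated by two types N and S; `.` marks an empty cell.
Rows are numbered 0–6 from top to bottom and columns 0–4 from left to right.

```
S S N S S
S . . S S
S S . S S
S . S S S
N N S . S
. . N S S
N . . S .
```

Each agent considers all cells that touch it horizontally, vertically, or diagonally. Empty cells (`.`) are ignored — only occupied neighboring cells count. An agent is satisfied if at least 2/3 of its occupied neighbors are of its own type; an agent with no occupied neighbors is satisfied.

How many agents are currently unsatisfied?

Row 0: (0,0)S 2/2 ok · (0,1)S 2/3 ok · (0,2)N 0/3 unhappy · (0,3)S 3/4 ok · (0,4)S 3/3 ok
Row 1: (1,0)S 4/4 ok · (1,3)S 5/6 ok · (1,4)S 5/5 ok
Row 2: (2,0)S 3/3 ok · (2,1)S 4/4 ok · (2,3)S 6/6 ok · (2,4)S 5/5 ok
Row 3: (3,0)S 2/4 unhappy · (3,2)S 4/5 ok · (3,3)S 6/6 ok · (3,4)S 4/4 ok
Row 4: (4,0)N 1/2 unhappy · (4,1)N 2/5 unhappy · (4,2)S 3/5 unhappy · (4,4)S 4/4 ok
Row 5: (5,2)N 1/4 unhappy · (5,3)S 4/5 ok · (5,4)S 3/3 ok
Row 6: (6,0)N 0/0 ok · (6,3)S 2/3 ok
Unsatisfied: (0,2), (3,0), (4,0), (4,1), (4,2), (5,2) — 6 in total.

6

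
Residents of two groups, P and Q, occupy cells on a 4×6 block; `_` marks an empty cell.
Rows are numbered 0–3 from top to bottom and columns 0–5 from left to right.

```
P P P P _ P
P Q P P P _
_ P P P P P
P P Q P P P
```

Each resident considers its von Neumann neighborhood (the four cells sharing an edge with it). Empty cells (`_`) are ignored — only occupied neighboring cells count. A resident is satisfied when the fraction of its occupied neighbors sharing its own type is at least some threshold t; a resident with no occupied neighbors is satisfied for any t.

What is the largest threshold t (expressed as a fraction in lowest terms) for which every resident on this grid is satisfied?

0/1

Row 0: (0,0)P 2/2 · (0,1)P 2/3 · (0,2)P 3/3 · (0,3)P 2/2 · (0,5)P — no occupied neighbors
Row 1: (1,0)P 1/2 · (1,1)Q 0/4 · (1,2)P 3/4 · (1,3)P 4/4 · (1,4)P 2/2
Row 2: (2,1)P 2/3 · (2,2)P 3/4 · (2,3)P 4/4 · (2,4)P 4/4 · (2,5)P 2/2
Row 3: (3,0)P 1/1 · (3,1)P 2/3 · (3,2)Q 0/3 · (3,3)P 2/3 · (3,4)P 3/3 · (3,5)P 2/2
The smallest same-type fraction is 0/4 at (1,1), which reduces to 0/1. Any threshold above that leaves this resident unsatisfied.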